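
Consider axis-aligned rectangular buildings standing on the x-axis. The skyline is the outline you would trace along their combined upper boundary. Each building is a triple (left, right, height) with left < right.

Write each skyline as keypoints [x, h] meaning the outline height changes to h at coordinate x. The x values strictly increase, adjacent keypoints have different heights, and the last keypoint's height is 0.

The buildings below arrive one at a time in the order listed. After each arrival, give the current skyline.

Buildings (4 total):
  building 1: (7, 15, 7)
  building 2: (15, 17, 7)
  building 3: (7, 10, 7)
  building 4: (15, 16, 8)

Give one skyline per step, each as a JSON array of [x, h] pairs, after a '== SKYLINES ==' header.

== SKYLINES ==
[[7,7],[15,0]]
[[7,7],[17,0]]
[[7,7],[17,0]]
[[7,7],[15,8],[16,7],[17,0]]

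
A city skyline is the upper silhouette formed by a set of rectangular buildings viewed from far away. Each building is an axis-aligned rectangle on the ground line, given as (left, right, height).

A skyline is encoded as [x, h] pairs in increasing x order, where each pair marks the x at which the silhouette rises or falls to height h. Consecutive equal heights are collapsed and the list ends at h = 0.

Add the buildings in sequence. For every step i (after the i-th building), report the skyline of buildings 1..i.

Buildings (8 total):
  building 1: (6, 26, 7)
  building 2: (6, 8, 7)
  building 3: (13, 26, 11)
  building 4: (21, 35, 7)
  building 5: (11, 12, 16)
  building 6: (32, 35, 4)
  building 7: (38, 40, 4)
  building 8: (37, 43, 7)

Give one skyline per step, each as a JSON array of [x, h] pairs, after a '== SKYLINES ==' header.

== SKYLINES ==
[[6,7],[26,0]]
[[6,7],[26,0]]
[[6,7],[13,11],[26,0]]
[[6,7],[13,11],[26,7],[35,0]]
[[6,7],[11,16],[12,7],[13,11],[26,7],[35,0]]
[[6,7],[11,16],[12,7],[13,11],[26,7],[35,0]]
[[6,7],[11,16],[12,7],[13,11],[26,7],[35,0],[38,4],[40,0]]
[[6,7],[11,16],[12,7],[13,11],[26,7],[35,0],[37,7],[43,0]]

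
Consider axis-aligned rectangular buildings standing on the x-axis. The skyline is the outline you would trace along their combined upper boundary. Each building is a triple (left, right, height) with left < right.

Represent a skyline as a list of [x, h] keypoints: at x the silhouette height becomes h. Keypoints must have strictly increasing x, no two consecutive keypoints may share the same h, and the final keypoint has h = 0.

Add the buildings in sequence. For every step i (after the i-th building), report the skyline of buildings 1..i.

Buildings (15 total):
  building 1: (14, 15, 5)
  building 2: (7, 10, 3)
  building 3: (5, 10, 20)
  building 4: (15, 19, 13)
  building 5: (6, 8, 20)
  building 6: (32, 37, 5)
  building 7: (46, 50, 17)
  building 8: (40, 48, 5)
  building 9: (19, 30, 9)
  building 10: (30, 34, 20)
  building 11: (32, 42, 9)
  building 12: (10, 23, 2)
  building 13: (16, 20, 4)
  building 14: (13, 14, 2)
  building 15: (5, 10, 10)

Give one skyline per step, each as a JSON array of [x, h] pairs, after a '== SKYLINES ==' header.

== SKYLINES ==
[[14,5],[15,0]]
[[7,3],[10,0],[14,5],[15,0]]
[[5,20],[10,0],[14,5],[15,0]]
[[5,20],[10,0],[14,5],[15,13],[19,0]]
[[5,20],[10,0],[14,5],[15,13],[19,0]]
[[5,20],[10,0],[14,5],[15,13],[19,0],[32,5],[37,0]]
[[5,20],[10,0],[14,5],[15,13],[19,0],[32,5],[37,0],[46,17],[50,0]]
[[5,20],[10,0],[14,5],[15,13],[19,0],[32,5],[37,0],[40,5],[46,17],[50,0]]
[[5,20],[10,0],[14,5],[15,13],[19,9],[30,0],[32,5],[37,0],[40,5],[46,17],[50,0]]
[[5,20],[10,0],[14,5],[15,13],[19,9],[30,20],[34,5],[37,0],[40,5],[46,17],[50,0]]
[[5,20],[10,0],[14,5],[15,13],[19,9],[30,20],[34,9],[42,5],[46,17],[50,0]]
[[5,20],[10,2],[14,5],[15,13],[19,9],[30,20],[34,9],[42,5],[46,17],[50,0]]
[[5,20],[10,2],[14,5],[15,13],[19,9],[30,20],[34,9],[42,5],[46,17],[50,0]]
[[5,20],[10,2],[14,5],[15,13],[19,9],[30,20],[34,9],[42,5],[46,17],[50,0]]
[[5,20],[10,2],[14,5],[15,13],[19,9],[30,20],[34,9],[42,5],[46,17],[50,0]]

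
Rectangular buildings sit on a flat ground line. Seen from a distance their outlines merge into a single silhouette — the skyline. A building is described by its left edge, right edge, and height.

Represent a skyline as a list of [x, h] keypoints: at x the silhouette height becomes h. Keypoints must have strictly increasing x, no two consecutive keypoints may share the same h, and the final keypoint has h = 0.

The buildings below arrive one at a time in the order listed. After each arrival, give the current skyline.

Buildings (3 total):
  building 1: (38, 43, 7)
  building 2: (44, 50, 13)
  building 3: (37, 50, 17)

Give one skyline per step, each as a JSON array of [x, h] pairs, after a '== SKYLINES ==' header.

== SKYLINES ==
[[38,7],[43,0]]
[[38,7],[43,0],[44,13],[50,0]]
[[37,17],[50,0]]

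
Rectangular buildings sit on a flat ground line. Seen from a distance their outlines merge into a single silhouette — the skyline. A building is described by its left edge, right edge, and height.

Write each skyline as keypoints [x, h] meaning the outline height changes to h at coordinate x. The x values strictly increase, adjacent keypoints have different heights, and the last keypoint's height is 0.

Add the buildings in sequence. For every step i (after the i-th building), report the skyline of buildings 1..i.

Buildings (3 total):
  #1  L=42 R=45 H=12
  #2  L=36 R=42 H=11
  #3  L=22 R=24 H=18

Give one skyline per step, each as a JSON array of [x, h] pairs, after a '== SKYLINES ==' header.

== SKYLINES ==
[[42,12],[45,0]]
[[36,11],[42,12],[45,0]]
[[22,18],[24,0],[36,11],[42,12],[45,0]]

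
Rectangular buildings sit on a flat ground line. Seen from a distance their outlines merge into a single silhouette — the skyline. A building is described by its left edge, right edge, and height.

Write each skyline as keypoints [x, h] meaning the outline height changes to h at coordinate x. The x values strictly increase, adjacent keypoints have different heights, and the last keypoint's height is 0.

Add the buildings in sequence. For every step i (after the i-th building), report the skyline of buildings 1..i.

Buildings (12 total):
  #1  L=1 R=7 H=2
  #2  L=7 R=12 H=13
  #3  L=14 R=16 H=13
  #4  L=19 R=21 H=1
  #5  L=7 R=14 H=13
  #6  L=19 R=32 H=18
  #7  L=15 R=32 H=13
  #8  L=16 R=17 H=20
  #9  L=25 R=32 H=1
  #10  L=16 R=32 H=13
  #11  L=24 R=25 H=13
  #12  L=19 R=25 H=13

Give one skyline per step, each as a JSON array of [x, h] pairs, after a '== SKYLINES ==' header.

== SKYLINES ==
[[1,2],[7,0]]
[[1,2],[7,13],[12,0]]
[[1,2],[7,13],[12,0],[14,13],[16,0]]
[[1,2],[7,13],[12,0],[14,13],[16,0],[19,1],[21,0]]
[[1,2],[7,13],[16,0],[19,1],[21,0]]
[[1,2],[7,13],[16,0],[19,18],[32,0]]
[[1,2],[7,13],[19,18],[32,0]]
[[1,2],[7,13],[16,20],[17,13],[19,18],[32,0]]
[[1,2],[7,13],[16,20],[17,13],[19,18],[32,0]]
[[1,2],[7,13],[16,20],[17,13],[19,18],[32,0]]
[[1,2],[7,13],[16,20],[17,13],[19,18],[32,0]]
[[1,2],[7,13],[16,20],[17,13],[19,18],[32,0]]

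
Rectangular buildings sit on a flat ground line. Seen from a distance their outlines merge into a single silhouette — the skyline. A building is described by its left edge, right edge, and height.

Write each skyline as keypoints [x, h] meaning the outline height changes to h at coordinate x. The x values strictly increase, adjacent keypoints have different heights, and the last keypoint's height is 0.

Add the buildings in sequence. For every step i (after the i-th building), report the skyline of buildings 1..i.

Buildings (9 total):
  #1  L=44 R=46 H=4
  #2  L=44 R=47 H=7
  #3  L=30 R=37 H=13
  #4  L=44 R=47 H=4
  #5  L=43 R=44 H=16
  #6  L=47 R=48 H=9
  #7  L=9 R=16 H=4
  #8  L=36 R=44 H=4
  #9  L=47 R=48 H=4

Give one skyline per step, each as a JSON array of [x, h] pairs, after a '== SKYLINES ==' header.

== SKYLINES ==
[[44,4],[46,0]]
[[44,7],[47,0]]
[[30,13],[37,0],[44,7],[47,0]]
[[30,13],[37,0],[44,7],[47,0]]
[[30,13],[37,0],[43,16],[44,7],[47,0]]
[[30,13],[37,0],[43,16],[44,7],[47,9],[48,0]]
[[9,4],[16,0],[30,13],[37,0],[43,16],[44,7],[47,9],[48,0]]
[[9,4],[16,0],[30,13],[37,4],[43,16],[44,7],[47,9],[48,0]]
[[9,4],[16,0],[30,13],[37,4],[43,16],[44,7],[47,9],[48,0]]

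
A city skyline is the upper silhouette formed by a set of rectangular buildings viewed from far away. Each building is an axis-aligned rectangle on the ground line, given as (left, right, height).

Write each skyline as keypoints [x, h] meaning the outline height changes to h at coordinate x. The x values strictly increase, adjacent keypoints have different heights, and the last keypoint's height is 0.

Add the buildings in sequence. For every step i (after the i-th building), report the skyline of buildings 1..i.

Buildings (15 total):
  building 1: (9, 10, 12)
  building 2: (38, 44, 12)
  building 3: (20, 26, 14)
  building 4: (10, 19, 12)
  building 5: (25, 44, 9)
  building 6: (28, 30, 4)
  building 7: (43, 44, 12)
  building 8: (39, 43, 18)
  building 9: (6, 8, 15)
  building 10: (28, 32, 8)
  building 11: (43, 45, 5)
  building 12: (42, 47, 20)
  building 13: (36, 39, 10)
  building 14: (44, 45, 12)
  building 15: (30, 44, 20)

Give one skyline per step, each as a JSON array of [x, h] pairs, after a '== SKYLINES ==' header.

== SKYLINES ==
[[9,12],[10,0]]
[[9,12],[10,0],[38,12],[44,0]]
[[9,12],[10,0],[20,14],[26,0],[38,12],[44,0]]
[[9,12],[19,0],[20,14],[26,0],[38,12],[44,0]]
[[9,12],[19,0],[20,14],[26,9],[38,12],[44,0]]
[[9,12],[19,0],[20,14],[26,9],[38,12],[44,0]]
[[9,12],[19,0],[20,14],[26,9],[38,12],[44,0]]
[[9,12],[19,0],[20,14],[26,9],[38,12],[39,18],[43,12],[44,0]]
[[6,15],[8,0],[9,12],[19,0],[20,14],[26,9],[38,12],[39,18],[43,12],[44,0]]
[[6,15],[8,0],[9,12],[19,0],[20,14],[26,9],[38,12],[39,18],[43,12],[44,0]]
[[6,15],[8,0],[9,12],[19,0],[20,14],[26,9],[38,12],[39,18],[43,12],[44,5],[45,0]]
[[6,15],[8,0],[9,12],[19,0],[20,14],[26,9],[38,12],[39,18],[42,20],[47,0]]
[[6,15],[8,0],[9,12],[19,0],[20,14],[26,9],[36,10],[38,12],[39,18],[42,20],[47,0]]
[[6,15],[8,0],[9,12],[19,0],[20,14],[26,9],[36,10],[38,12],[39,18],[42,20],[47,0]]
[[6,15],[8,0],[9,12],[19,0],[20,14],[26,9],[30,20],[47,0]]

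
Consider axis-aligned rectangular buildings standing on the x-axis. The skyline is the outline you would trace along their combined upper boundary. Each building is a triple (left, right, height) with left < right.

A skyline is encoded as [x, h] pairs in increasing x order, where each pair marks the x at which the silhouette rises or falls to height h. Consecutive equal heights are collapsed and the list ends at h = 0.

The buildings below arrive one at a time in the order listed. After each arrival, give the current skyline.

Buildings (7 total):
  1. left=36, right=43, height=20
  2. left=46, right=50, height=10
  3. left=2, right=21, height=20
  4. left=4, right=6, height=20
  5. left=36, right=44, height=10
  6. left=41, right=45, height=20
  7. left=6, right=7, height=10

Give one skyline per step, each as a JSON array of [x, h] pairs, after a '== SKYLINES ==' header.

== SKYLINES ==
[[36,20],[43,0]]
[[36,20],[43,0],[46,10],[50,0]]
[[2,20],[21,0],[36,20],[43,0],[46,10],[50,0]]
[[2,20],[21,0],[36,20],[43,0],[46,10],[50,0]]
[[2,20],[21,0],[36,20],[43,10],[44,0],[46,10],[50,0]]
[[2,20],[21,0],[36,20],[45,0],[46,10],[50,0]]
[[2,20],[21,0],[36,20],[45,0],[46,10],[50,0]]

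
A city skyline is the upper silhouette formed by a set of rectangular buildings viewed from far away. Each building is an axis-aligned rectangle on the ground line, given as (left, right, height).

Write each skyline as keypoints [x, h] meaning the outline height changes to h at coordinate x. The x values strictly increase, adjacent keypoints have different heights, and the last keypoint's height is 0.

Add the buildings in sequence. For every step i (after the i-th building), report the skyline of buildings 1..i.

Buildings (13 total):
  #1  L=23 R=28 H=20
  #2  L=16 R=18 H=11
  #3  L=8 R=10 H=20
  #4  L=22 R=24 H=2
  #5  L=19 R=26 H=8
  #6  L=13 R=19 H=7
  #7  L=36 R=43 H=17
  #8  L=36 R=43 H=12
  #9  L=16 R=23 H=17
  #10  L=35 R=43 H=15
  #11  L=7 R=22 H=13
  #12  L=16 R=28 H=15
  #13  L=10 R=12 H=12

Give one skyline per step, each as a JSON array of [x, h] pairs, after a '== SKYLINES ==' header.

== SKYLINES ==
[[23,20],[28,0]]
[[16,11],[18,0],[23,20],[28,0]]
[[8,20],[10,0],[16,11],[18,0],[23,20],[28,0]]
[[8,20],[10,0],[16,11],[18,0],[22,2],[23,20],[28,0]]
[[8,20],[10,0],[16,11],[18,0],[19,8],[23,20],[28,0]]
[[8,20],[10,0],[13,7],[16,11],[18,7],[19,8],[23,20],[28,0]]
[[8,20],[10,0],[13,7],[16,11],[18,7],[19,8],[23,20],[28,0],[36,17],[43,0]]
[[8,20],[10,0],[13,7],[16,11],[18,7],[19,8],[23,20],[28,0],[36,17],[43,0]]
[[8,20],[10,0],[13,7],[16,17],[23,20],[28,0],[36,17],[43,0]]
[[8,20],[10,0],[13,7],[16,17],[23,20],[28,0],[35,15],[36,17],[43,0]]
[[7,13],[8,20],[10,13],[16,17],[23,20],[28,0],[35,15],[36,17],[43,0]]
[[7,13],[8,20],[10,13],[16,17],[23,20],[28,0],[35,15],[36,17],[43,0]]
[[7,13],[8,20],[10,13],[16,17],[23,20],[28,0],[35,15],[36,17],[43,0]]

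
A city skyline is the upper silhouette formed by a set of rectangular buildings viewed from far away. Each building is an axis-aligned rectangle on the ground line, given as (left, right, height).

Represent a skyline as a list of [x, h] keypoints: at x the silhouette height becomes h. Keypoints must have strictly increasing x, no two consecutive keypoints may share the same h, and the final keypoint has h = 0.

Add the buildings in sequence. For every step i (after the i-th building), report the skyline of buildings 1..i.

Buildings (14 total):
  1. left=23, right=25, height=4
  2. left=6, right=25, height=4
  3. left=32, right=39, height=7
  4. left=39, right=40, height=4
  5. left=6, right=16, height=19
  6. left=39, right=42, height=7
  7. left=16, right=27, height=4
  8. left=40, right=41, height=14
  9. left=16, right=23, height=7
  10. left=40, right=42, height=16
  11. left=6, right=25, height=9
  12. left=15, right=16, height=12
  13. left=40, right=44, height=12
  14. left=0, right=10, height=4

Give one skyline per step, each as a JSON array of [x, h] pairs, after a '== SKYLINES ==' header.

== SKYLINES ==
[[23,4],[25,0]]
[[6,4],[25,0]]
[[6,4],[25,0],[32,7],[39,0]]
[[6,4],[25,0],[32,7],[39,4],[40,0]]
[[6,19],[16,4],[25,0],[32,7],[39,4],[40,0]]
[[6,19],[16,4],[25,0],[32,7],[42,0]]
[[6,19],[16,4],[27,0],[32,7],[42,0]]
[[6,19],[16,4],[27,0],[32,7],[40,14],[41,7],[42,0]]
[[6,19],[16,7],[23,4],[27,0],[32,7],[40,14],[41,7],[42,0]]
[[6,19],[16,7],[23,4],[27,0],[32,7],[40,16],[42,0]]
[[6,19],[16,9],[25,4],[27,0],[32,7],[40,16],[42,0]]
[[6,19],[16,9],[25,4],[27,0],[32,7],[40,16],[42,0]]
[[6,19],[16,9],[25,4],[27,0],[32,7],[40,16],[42,12],[44,0]]
[[0,4],[6,19],[16,9],[25,4],[27,0],[32,7],[40,16],[42,12],[44,0]]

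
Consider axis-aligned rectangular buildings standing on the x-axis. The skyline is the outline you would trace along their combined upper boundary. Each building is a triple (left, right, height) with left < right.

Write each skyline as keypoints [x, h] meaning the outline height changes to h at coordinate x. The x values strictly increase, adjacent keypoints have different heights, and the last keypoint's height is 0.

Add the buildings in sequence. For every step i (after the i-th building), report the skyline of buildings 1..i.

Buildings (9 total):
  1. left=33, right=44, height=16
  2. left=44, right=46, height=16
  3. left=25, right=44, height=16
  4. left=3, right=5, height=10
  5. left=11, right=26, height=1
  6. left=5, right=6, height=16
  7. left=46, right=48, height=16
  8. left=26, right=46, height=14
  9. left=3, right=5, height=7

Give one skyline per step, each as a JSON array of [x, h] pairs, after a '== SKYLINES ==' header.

== SKYLINES ==
[[33,16],[44,0]]
[[33,16],[46,0]]
[[25,16],[46,0]]
[[3,10],[5,0],[25,16],[46,0]]
[[3,10],[5,0],[11,1],[25,16],[46,0]]
[[3,10],[5,16],[6,0],[11,1],[25,16],[46,0]]
[[3,10],[5,16],[6,0],[11,1],[25,16],[48,0]]
[[3,10],[5,16],[6,0],[11,1],[25,16],[48,0]]
[[3,10],[5,16],[6,0],[11,1],[25,16],[48,0]]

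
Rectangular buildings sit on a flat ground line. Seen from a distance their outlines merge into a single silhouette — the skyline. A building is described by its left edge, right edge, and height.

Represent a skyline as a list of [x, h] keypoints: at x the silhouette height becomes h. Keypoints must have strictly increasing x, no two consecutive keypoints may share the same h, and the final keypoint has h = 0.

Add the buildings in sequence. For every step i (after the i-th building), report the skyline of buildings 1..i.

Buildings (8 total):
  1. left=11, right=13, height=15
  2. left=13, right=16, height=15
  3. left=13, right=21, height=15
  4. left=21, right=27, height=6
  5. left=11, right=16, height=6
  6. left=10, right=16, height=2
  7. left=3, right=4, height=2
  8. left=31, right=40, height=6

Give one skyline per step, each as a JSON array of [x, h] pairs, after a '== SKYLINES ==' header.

== SKYLINES ==
[[11,15],[13,0]]
[[11,15],[16,0]]
[[11,15],[21,0]]
[[11,15],[21,6],[27,0]]
[[11,15],[21,6],[27,0]]
[[10,2],[11,15],[21,6],[27,0]]
[[3,2],[4,0],[10,2],[11,15],[21,6],[27,0]]
[[3,2],[4,0],[10,2],[11,15],[21,6],[27,0],[31,6],[40,0]]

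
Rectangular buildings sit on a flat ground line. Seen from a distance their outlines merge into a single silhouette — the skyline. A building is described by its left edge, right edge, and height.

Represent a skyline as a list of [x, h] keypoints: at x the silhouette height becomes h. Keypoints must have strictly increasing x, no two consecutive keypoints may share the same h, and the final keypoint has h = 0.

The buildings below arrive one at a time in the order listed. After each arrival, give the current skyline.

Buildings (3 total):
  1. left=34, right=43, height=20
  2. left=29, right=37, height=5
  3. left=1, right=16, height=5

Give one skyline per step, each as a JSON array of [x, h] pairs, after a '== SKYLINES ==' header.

== SKYLINES ==
[[34,20],[43,0]]
[[29,5],[34,20],[43,0]]
[[1,5],[16,0],[29,5],[34,20],[43,0]]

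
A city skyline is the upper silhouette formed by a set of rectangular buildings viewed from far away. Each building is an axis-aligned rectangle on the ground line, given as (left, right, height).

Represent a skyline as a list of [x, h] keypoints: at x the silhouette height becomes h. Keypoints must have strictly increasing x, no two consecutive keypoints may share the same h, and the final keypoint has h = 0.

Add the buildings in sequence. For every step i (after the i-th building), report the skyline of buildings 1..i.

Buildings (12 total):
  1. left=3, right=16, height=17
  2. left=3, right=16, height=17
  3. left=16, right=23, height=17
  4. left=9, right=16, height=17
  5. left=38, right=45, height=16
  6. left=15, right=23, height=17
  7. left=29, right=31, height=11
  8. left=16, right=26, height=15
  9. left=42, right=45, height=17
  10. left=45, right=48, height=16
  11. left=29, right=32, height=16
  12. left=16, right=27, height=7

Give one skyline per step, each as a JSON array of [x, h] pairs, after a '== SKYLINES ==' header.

== SKYLINES ==
[[3,17],[16,0]]
[[3,17],[16,0]]
[[3,17],[23,0]]
[[3,17],[23,0]]
[[3,17],[23,0],[38,16],[45,0]]
[[3,17],[23,0],[38,16],[45,0]]
[[3,17],[23,0],[29,11],[31,0],[38,16],[45,0]]
[[3,17],[23,15],[26,0],[29,11],[31,0],[38,16],[45,0]]
[[3,17],[23,15],[26,0],[29,11],[31,0],[38,16],[42,17],[45,0]]
[[3,17],[23,15],[26,0],[29,11],[31,0],[38,16],[42,17],[45,16],[48,0]]
[[3,17],[23,15],[26,0],[29,16],[32,0],[38,16],[42,17],[45,16],[48,0]]
[[3,17],[23,15],[26,7],[27,0],[29,16],[32,0],[38,16],[42,17],[45,16],[48,0]]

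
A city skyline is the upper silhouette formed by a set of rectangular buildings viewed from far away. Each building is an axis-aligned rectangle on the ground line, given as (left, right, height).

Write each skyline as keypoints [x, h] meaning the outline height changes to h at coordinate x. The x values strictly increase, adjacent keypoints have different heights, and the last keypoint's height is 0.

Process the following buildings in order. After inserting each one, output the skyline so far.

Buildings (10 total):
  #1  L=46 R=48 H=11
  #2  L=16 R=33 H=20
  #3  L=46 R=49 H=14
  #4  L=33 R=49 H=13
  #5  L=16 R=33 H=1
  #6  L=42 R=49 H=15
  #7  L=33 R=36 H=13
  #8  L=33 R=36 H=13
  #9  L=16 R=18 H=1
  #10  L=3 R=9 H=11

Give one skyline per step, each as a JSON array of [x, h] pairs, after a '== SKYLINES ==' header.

== SKYLINES ==
[[46,11],[48,0]]
[[16,20],[33,0],[46,11],[48,0]]
[[16,20],[33,0],[46,14],[49,0]]
[[16,20],[33,13],[46,14],[49,0]]
[[16,20],[33,13],[46,14],[49,0]]
[[16,20],[33,13],[42,15],[49,0]]
[[16,20],[33,13],[42,15],[49,0]]
[[16,20],[33,13],[42,15],[49,0]]
[[16,20],[33,13],[42,15],[49,0]]
[[3,11],[9,0],[16,20],[33,13],[42,15],[49,0]]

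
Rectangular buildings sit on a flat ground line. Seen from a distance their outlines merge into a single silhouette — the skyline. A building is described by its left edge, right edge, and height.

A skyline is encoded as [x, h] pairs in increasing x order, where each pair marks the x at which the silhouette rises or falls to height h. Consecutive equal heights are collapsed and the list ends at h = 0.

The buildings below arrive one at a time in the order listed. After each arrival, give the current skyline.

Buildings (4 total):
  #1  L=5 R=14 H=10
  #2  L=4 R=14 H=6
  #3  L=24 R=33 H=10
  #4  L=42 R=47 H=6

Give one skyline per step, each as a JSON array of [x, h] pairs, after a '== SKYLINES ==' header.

== SKYLINES ==
[[5,10],[14,0]]
[[4,6],[5,10],[14,0]]
[[4,6],[5,10],[14,0],[24,10],[33,0]]
[[4,6],[5,10],[14,0],[24,10],[33,0],[42,6],[47,0]]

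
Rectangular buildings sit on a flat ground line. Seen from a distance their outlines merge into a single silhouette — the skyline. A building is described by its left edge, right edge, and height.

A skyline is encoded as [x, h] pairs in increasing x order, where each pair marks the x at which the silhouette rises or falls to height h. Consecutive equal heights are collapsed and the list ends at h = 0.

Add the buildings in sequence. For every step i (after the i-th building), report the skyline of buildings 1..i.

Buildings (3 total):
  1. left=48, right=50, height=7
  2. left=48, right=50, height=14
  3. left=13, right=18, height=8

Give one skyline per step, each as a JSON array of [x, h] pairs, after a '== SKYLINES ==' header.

== SKYLINES ==
[[48,7],[50,0]]
[[48,14],[50,0]]
[[13,8],[18,0],[48,14],[50,0]]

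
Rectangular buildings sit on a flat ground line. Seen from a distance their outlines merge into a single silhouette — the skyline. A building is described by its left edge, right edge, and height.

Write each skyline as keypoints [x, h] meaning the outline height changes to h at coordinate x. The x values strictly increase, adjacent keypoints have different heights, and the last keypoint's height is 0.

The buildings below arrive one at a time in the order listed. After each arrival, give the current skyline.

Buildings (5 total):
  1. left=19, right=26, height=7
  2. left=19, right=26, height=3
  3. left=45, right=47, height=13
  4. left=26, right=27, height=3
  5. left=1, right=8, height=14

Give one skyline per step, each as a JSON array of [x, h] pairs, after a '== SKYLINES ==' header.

== SKYLINES ==
[[19,7],[26,0]]
[[19,7],[26,0]]
[[19,7],[26,0],[45,13],[47,0]]
[[19,7],[26,3],[27,0],[45,13],[47,0]]
[[1,14],[8,0],[19,7],[26,3],[27,0],[45,13],[47,0]]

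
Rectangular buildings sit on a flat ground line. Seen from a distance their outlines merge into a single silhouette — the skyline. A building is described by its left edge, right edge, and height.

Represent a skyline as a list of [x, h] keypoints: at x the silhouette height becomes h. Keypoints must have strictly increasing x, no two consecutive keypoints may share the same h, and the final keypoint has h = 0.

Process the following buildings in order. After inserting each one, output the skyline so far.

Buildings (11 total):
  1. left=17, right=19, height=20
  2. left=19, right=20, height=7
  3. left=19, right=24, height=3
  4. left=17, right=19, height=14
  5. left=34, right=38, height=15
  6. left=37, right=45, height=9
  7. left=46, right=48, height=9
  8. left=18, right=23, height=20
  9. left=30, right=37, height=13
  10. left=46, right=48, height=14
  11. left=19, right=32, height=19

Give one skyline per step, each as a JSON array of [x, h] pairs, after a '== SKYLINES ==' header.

== SKYLINES ==
[[17,20],[19,0]]
[[17,20],[19,7],[20,0]]
[[17,20],[19,7],[20,3],[24,0]]
[[17,20],[19,7],[20,3],[24,0]]
[[17,20],[19,7],[20,3],[24,0],[34,15],[38,0]]
[[17,20],[19,7],[20,3],[24,0],[34,15],[38,9],[45,0]]
[[17,20],[19,7],[20,3],[24,0],[34,15],[38,9],[45,0],[46,9],[48,0]]
[[17,20],[23,3],[24,0],[34,15],[38,9],[45,0],[46,9],[48,0]]
[[17,20],[23,3],[24,0],[30,13],[34,15],[38,9],[45,0],[46,9],[48,0]]
[[17,20],[23,3],[24,0],[30,13],[34,15],[38,9],[45,0],[46,14],[48,0]]
[[17,20],[23,19],[32,13],[34,15],[38,9],[45,0],[46,14],[48,0]]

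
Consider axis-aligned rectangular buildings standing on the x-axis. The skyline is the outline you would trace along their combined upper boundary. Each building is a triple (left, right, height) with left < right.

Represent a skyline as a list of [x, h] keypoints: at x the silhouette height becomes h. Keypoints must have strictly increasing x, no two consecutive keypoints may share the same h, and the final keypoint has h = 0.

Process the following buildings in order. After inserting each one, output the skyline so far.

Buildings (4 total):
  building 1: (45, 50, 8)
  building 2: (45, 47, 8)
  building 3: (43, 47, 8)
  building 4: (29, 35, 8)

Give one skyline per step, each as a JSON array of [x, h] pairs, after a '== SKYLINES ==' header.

== SKYLINES ==
[[45,8],[50,0]]
[[45,8],[50,0]]
[[43,8],[50,0]]
[[29,8],[35,0],[43,8],[50,0]]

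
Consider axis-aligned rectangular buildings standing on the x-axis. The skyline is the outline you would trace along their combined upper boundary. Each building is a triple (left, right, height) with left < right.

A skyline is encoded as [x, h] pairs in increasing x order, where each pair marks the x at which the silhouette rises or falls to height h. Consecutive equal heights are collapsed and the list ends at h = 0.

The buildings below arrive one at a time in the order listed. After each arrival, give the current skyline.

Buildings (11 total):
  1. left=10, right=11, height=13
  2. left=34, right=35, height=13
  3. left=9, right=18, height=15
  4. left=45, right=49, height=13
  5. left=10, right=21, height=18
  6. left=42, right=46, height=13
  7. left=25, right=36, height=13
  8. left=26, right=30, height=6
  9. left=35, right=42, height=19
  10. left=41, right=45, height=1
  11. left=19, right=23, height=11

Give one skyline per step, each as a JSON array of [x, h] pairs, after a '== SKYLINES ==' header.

== SKYLINES ==
[[10,13],[11,0]]
[[10,13],[11,0],[34,13],[35,0]]
[[9,15],[18,0],[34,13],[35,0]]
[[9,15],[18,0],[34,13],[35,0],[45,13],[49,0]]
[[9,15],[10,18],[21,0],[34,13],[35,0],[45,13],[49,0]]
[[9,15],[10,18],[21,0],[34,13],[35,0],[42,13],[49,0]]
[[9,15],[10,18],[21,0],[25,13],[36,0],[42,13],[49,0]]
[[9,15],[10,18],[21,0],[25,13],[36,0],[42,13],[49,0]]
[[9,15],[10,18],[21,0],[25,13],[35,19],[42,13],[49,0]]
[[9,15],[10,18],[21,0],[25,13],[35,19],[42,13],[49,0]]
[[9,15],[10,18],[21,11],[23,0],[25,13],[35,19],[42,13],[49,0]]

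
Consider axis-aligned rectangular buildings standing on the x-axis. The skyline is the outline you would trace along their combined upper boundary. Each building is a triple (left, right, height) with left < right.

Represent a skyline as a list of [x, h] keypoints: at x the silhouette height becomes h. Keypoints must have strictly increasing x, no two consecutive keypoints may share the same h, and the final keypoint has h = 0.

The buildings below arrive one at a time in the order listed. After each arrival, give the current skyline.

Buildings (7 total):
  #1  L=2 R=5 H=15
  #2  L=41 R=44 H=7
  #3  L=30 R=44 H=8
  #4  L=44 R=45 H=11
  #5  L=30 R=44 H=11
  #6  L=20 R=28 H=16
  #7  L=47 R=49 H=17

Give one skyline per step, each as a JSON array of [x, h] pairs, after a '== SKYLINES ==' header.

== SKYLINES ==
[[2,15],[5,0]]
[[2,15],[5,0],[41,7],[44,0]]
[[2,15],[5,0],[30,8],[44,0]]
[[2,15],[5,0],[30,8],[44,11],[45,0]]
[[2,15],[5,0],[30,11],[45,0]]
[[2,15],[5,0],[20,16],[28,0],[30,11],[45,0]]
[[2,15],[5,0],[20,16],[28,0],[30,11],[45,0],[47,17],[49,0]]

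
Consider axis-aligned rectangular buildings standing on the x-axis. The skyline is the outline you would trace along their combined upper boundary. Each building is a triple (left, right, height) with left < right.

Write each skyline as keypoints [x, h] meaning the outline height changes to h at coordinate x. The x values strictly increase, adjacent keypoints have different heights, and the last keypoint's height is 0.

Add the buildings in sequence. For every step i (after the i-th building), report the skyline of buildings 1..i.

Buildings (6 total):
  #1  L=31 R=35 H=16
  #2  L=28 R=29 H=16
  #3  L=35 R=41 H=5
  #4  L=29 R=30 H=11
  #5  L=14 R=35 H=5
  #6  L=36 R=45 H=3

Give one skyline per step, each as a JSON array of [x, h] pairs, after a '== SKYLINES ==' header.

== SKYLINES ==
[[31,16],[35,0]]
[[28,16],[29,0],[31,16],[35,0]]
[[28,16],[29,0],[31,16],[35,5],[41,0]]
[[28,16],[29,11],[30,0],[31,16],[35,5],[41,0]]
[[14,5],[28,16],[29,11],[30,5],[31,16],[35,5],[41,0]]
[[14,5],[28,16],[29,11],[30,5],[31,16],[35,5],[41,3],[45,0]]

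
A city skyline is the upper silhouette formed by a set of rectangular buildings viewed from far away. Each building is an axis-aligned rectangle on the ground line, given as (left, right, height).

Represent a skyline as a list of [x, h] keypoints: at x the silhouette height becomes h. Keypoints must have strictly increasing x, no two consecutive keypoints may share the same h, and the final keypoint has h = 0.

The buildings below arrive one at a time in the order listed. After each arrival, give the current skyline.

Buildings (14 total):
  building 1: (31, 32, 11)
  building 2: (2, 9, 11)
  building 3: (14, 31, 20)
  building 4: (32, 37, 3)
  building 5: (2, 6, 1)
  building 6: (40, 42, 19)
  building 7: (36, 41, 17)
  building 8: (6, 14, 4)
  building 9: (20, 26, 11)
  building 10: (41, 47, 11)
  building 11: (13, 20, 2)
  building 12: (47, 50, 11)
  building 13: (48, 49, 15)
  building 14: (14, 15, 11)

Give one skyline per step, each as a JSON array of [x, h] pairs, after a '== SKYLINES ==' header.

== SKYLINES ==
[[31,11],[32,0]]
[[2,11],[9,0],[31,11],[32,0]]
[[2,11],[9,0],[14,20],[31,11],[32,0]]
[[2,11],[9,0],[14,20],[31,11],[32,3],[37,0]]
[[2,11],[9,0],[14,20],[31,11],[32,3],[37,0]]
[[2,11],[9,0],[14,20],[31,11],[32,3],[37,0],[40,19],[42,0]]
[[2,11],[9,0],[14,20],[31,11],[32,3],[36,17],[40,19],[42,0]]
[[2,11],[9,4],[14,20],[31,11],[32,3],[36,17],[40,19],[42,0]]
[[2,11],[9,4],[14,20],[31,11],[32,3],[36,17],[40,19],[42,0]]
[[2,11],[9,4],[14,20],[31,11],[32,3],[36,17],[40,19],[42,11],[47,0]]
[[2,11],[9,4],[14,20],[31,11],[32,3],[36,17],[40,19],[42,11],[47,0]]
[[2,11],[9,4],[14,20],[31,11],[32,3],[36,17],[40,19],[42,11],[50,0]]
[[2,11],[9,4],[14,20],[31,11],[32,3],[36,17],[40,19],[42,11],[48,15],[49,11],[50,0]]
[[2,11],[9,4],[14,20],[31,11],[32,3],[36,17],[40,19],[42,11],[48,15],[49,11],[50,0]]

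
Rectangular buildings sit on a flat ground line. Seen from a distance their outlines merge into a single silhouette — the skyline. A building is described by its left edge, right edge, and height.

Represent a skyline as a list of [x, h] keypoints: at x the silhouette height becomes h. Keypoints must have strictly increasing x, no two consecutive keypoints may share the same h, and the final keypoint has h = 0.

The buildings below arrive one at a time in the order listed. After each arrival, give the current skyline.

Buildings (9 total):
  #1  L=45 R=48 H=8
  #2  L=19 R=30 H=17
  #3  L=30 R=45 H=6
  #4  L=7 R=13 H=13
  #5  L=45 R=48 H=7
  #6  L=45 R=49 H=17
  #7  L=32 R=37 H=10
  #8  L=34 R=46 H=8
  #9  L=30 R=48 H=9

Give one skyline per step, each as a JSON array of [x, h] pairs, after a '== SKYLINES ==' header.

== SKYLINES ==
[[45,8],[48,0]]
[[19,17],[30,0],[45,8],[48,0]]
[[19,17],[30,6],[45,8],[48,0]]
[[7,13],[13,0],[19,17],[30,6],[45,8],[48,0]]
[[7,13],[13,0],[19,17],[30,6],[45,8],[48,0]]
[[7,13],[13,0],[19,17],[30,6],[45,17],[49,0]]
[[7,13],[13,0],[19,17],[30,6],[32,10],[37,6],[45,17],[49,0]]
[[7,13],[13,0],[19,17],[30,6],[32,10],[37,8],[45,17],[49,0]]
[[7,13],[13,0],[19,17],[30,9],[32,10],[37,9],[45,17],[49,0]]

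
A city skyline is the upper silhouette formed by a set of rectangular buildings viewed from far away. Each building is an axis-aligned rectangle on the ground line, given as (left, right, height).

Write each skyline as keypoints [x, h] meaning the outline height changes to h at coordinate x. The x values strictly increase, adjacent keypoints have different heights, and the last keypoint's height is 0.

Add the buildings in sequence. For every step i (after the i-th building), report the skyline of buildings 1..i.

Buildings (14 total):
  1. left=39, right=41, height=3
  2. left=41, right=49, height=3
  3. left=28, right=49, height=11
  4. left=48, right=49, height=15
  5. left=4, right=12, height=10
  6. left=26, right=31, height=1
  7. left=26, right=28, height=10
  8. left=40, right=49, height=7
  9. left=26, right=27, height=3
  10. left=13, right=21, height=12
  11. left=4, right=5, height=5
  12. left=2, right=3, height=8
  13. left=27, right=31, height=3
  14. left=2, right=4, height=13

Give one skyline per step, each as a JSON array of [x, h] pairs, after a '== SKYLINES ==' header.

== SKYLINES ==
[[39,3],[41,0]]
[[39,3],[49,0]]
[[28,11],[49,0]]
[[28,11],[48,15],[49,0]]
[[4,10],[12,0],[28,11],[48,15],[49,0]]
[[4,10],[12,0],[26,1],[28,11],[48,15],[49,0]]
[[4,10],[12,0],[26,10],[28,11],[48,15],[49,0]]
[[4,10],[12,0],[26,10],[28,11],[48,15],[49,0]]
[[4,10],[12,0],[26,10],[28,11],[48,15],[49,0]]
[[4,10],[12,0],[13,12],[21,0],[26,10],[28,11],[48,15],[49,0]]
[[4,10],[12,0],[13,12],[21,0],[26,10],[28,11],[48,15],[49,0]]
[[2,8],[3,0],[4,10],[12,0],[13,12],[21,0],[26,10],[28,11],[48,15],[49,0]]
[[2,8],[3,0],[4,10],[12,0],[13,12],[21,0],[26,10],[28,11],[48,15],[49,0]]
[[2,13],[4,10],[12,0],[13,12],[21,0],[26,10],[28,11],[48,15],[49,0]]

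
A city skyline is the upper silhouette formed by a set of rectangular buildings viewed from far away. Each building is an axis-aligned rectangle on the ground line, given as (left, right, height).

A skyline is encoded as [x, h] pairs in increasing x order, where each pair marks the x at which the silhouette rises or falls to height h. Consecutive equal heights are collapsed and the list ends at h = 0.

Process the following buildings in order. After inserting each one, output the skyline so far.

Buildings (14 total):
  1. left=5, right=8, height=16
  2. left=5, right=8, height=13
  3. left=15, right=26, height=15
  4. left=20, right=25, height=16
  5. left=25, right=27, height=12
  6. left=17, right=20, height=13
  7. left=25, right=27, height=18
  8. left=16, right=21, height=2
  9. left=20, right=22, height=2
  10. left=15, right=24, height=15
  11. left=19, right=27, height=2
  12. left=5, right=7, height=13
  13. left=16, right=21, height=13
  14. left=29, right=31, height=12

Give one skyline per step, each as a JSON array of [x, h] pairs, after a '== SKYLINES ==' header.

== SKYLINES ==
[[5,16],[8,0]]
[[5,16],[8,0]]
[[5,16],[8,0],[15,15],[26,0]]
[[5,16],[8,0],[15,15],[20,16],[25,15],[26,0]]
[[5,16],[8,0],[15,15],[20,16],[25,15],[26,12],[27,0]]
[[5,16],[8,0],[15,15],[20,16],[25,15],[26,12],[27,0]]
[[5,16],[8,0],[15,15],[20,16],[25,18],[27,0]]
[[5,16],[8,0],[15,15],[20,16],[25,18],[27,0]]
[[5,16],[8,0],[15,15],[20,16],[25,18],[27,0]]
[[5,16],[8,0],[15,15],[20,16],[25,18],[27,0]]
[[5,16],[8,0],[15,15],[20,16],[25,18],[27,0]]
[[5,16],[8,0],[15,15],[20,16],[25,18],[27,0]]
[[5,16],[8,0],[15,15],[20,16],[25,18],[27,0]]
[[5,16],[8,0],[15,15],[20,16],[25,18],[27,0],[29,12],[31,0]]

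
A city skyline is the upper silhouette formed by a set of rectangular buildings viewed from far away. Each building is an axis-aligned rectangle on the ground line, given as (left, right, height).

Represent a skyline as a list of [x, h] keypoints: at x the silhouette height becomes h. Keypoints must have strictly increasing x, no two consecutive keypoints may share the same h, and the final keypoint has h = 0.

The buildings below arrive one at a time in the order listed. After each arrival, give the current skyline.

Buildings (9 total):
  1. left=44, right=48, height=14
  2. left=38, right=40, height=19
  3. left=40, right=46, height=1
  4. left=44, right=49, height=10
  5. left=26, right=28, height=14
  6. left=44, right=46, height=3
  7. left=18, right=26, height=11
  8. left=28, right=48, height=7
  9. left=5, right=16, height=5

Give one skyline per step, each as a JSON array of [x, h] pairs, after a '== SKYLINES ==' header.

== SKYLINES ==
[[44,14],[48,0]]
[[38,19],[40,0],[44,14],[48,0]]
[[38,19],[40,1],[44,14],[48,0]]
[[38,19],[40,1],[44,14],[48,10],[49,0]]
[[26,14],[28,0],[38,19],[40,1],[44,14],[48,10],[49,0]]
[[26,14],[28,0],[38,19],[40,1],[44,14],[48,10],[49,0]]
[[18,11],[26,14],[28,0],[38,19],[40,1],[44,14],[48,10],[49,0]]
[[18,11],[26,14],[28,7],[38,19],[40,7],[44,14],[48,10],[49,0]]
[[5,5],[16,0],[18,11],[26,14],[28,7],[38,19],[40,7],[44,14],[48,10],[49,0]]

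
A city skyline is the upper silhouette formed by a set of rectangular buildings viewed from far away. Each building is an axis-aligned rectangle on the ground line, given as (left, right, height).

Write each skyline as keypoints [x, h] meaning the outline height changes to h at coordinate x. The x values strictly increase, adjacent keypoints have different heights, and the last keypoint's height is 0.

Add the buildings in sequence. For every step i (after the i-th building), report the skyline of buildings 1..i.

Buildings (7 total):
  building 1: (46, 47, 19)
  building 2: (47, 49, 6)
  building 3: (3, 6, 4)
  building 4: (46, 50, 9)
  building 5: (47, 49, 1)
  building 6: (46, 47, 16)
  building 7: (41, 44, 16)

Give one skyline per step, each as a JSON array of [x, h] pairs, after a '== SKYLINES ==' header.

== SKYLINES ==
[[46,19],[47,0]]
[[46,19],[47,6],[49,0]]
[[3,4],[6,0],[46,19],[47,6],[49,0]]
[[3,4],[6,0],[46,19],[47,9],[50,0]]
[[3,4],[6,0],[46,19],[47,9],[50,0]]
[[3,4],[6,0],[46,19],[47,9],[50,0]]
[[3,4],[6,0],[41,16],[44,0],[46,19],[47,9],[50,0]]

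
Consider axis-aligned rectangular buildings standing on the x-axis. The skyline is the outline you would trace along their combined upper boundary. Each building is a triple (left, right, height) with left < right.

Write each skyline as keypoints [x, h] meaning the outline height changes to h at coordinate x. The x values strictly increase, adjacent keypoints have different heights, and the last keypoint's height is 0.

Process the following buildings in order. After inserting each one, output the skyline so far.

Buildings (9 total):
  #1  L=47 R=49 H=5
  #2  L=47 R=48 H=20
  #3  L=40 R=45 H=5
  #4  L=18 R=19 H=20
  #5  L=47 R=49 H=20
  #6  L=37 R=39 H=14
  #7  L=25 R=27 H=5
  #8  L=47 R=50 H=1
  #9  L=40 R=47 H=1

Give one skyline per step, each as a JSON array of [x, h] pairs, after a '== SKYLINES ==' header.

== SKYLINES ==
[[47,5],[49,0]]
[[47,20],[48,5],[49,0]]
[[40,5],[45,0],[47,20],[48,5],[49,0]]
[[18,20],[19,0],[40,5],[45,0],[47,20],[48,5],[49,0]]
[[18,20],[19,0],[40,5],[45,0],[47,20],[49,0]]
[[18,20],[19,0],[37,14],[39,0],[40,5],[45,0],[47,20],[49,0]]
[[18,20],[19,0],[25,5],[27,0],[37,14],[39,0],[40,5],[45,0],[47,20],[49,0]]
[[18,20],[19,0],[25,5],[27,0],[37,14],[39,0],[40,5],[45,0],[47,20],[49,1],[50,0]]
[[18,20],[19,0],[25,5],[27,0],[37,14],[39,0],[40,5],[45,1],[47,20],[49,1],[50,0]]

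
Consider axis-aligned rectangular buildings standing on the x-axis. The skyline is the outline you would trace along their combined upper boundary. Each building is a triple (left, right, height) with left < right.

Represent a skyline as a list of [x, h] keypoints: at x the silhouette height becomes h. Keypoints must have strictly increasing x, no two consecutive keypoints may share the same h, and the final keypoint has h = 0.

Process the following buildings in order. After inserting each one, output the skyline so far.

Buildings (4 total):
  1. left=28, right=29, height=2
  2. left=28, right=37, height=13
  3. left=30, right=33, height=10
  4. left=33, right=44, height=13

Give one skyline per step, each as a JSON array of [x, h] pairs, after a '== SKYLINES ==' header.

== SKYLINES ==
[[28,2],[29,0]]
[[28,13],[37,0]]
[[28,13],[37,0]]
[[28,13],[44,0]]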